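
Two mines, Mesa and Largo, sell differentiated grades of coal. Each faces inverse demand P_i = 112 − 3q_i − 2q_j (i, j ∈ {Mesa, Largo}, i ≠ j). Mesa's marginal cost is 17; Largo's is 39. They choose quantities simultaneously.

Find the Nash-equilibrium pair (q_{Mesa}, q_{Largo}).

Mine Mesa's profit: π = q_{Mesa}(112 − 3q_{Mesa} − 2q_{Largo}) − 17q_{Mesa}.
∂π/∂q_{Mesa} = 95 − 6q_{Mesa} − 2q_{Largo} = 0 ⇒ q_{Mesa} = 95/6 − (1/3)q_{Largo}.
Similarly q_{Largo} = 73/6 − (1/3)q_{Mesa}.
Solving the two reaction functions simultaneously: (1 − (−1/3)(−1/3))q_{Mesa} = 95/6 − (1/3)·(73/6), so (8/9)q_{Mesa} = 106/9 and q_{Mesa} = 13.25.
Then q_{Largo} = 73/6 − (1/3)·13.25 = 7.75.

13.25, 7.75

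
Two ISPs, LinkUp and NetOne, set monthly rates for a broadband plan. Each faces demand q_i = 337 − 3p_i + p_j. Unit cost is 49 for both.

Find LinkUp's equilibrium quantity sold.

143.4

LinkUp's profit: π = (p_{LinkUp} − 49)(337 − 3p_{LinkUp} + p_{NetOne}).
∂π/∂p_{LinkUp} = 484 − 6p_{LinkUp} + p_{NetOne} = 0 ⇒ p_{LinkUp} = 242/3 + (1/6)p_{NetOne}.
By symmetry p_{NetOne} = p_{LinkUp}; substituting into the reaction function, (5/6)p_{LinkUp} = 242/3 and p_{LinkUp} = 96.8.
q_{LinkUp} = 337 − 3·96.8 + 96.8 = 143.4.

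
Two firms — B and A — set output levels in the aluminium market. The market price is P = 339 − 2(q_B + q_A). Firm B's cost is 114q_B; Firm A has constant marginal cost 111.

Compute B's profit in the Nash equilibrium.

2738

Firm B's profit: π = q_B(339 − 2(q_B + q_A)) − 114q_B.
∂π/∂q_B = 225 − 4q_B − 2q_A = 0, so q_B = 56.25 − 0.5q_A.
By the same steps for A: q_A = 57 − 0.5q_B.
Plugging q_A into B's best response: q_B = 56.25 − 0.5(57 − 0.5q_B) ⇒ 0.75q_B = 27.75, so q_B = 37.
Then q_A = 57 − 0.5·37 = 38.5.
Price P = 339 − 2·75.5 = 188.
B's profit: (188 − 114)·37 = 2738.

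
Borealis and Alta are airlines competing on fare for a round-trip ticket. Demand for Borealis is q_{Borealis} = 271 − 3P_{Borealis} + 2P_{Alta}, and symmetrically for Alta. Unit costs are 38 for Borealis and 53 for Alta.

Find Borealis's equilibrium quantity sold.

Borealis's profit: π = (P_{Borealis} − 38)(271 − 3P_{Borealis} + 2P_{Alta}).
∂π/∂P_{Borealis} = 385 − 6P_{Borealis} + 2P_{Alta} = 0 ⇒ P_{Borealis} = 385/6 + (1/3)P_{Alta}.
Similarly P_{Alta} = 215/3 + (1/3)P_{Borealis}.
Solving the two reaction functions simultaneously: (1 − (1/3)(1/3))P_{Borealis} = 385/6 + (1/3)·(215/3), so (8/9)P_{Borealis} = 1585/18 and P_{Borealis} = 99.0625.
Then P_{Alta} = 215/3 + (1/3)·99.0625 = 104.6875.
q_{Borealis} = 271 − 3·99.0625 + 2·104.6875 = 183.1875.

183.1875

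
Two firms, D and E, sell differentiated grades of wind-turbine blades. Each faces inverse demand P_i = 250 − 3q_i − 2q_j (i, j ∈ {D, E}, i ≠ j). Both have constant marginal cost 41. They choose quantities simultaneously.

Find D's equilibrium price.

Firm D's profit: π = q_D(250 − 3q_D − 2q_E) − 41q_D.
∂π/∂q_D = 209 − 6q_D − 2q_E = 0 ⇒ q_D = 209/6 − (1/3)q_E.
The game is symmetric, so in equilibrium q_E = q_D: the reaction function gives (4/3)q_D = 209/6, hence q_D = 26.125.
P_D = 250 − 3·26.125 − 2·26.125 = 119.375.

119.375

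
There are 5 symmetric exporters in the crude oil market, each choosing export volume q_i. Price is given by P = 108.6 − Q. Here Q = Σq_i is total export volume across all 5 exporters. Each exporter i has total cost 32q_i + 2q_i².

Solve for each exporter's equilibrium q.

A representative exporter's profit is π_i = q_i(108.6 − Q) − 32q_i − 2q_i², with Q = q_i + Σ_{j≠i} q_j.
First-order condition: 76.6 − 6q_i − Σ_{j≠i} q_j = 0.
Imposing symmetry (q_j = q for all j) turns Σ_{j≠i} q_j into 4q, so 76.6 = 10q and q = 7.66.

7.66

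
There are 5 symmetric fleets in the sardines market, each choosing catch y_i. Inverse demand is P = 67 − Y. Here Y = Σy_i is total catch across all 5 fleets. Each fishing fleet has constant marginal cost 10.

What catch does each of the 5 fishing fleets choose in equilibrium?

A representative fishing fleet's profit is π_i = y_i(67 − Y) − 10y_i, with Y = y_i + Σ_{j≠i} y_j.
First-order condition: 57 − 2y_i − Σ_{j≠i} y_j = 0.
Imposing symmetry (y_j = y for all j) turns Σ_{j≠i} y_j into 4y, so 57 = 6y and y = 9.5.

9.5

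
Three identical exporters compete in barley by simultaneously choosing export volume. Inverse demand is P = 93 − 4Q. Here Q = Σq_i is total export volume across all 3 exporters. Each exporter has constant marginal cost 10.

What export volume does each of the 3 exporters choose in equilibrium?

A representative exporter's profit is π_i = q_i(93 − 4Q) − 10q_i, with Q = q_i + Σ_{j≠i} q_j.
First-order condition: 83 − 8q_i − 4Σ_{j≠i} q_j = 0.
In a symmetric equilibrium every exporter chooses the same q, so Σ_{j≠i} q_j = 2q. The condition becomes 83 − 16q = 0, giving q = 83/16 = 5.1875.

5.1875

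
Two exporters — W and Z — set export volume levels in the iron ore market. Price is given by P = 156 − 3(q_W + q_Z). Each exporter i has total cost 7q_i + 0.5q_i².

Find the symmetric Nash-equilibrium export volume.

14.9

Exporter W's profit: π = q_W(156 − 3(q_W + q_Z)) − 7q_W − 0.5q_W².
∂π/∂q_W = 149 − 7q_W − 3q_Z = 0, so q_W = 149/7 − (3/7)q_Z.
By symmetry q_Z = q_W; substituting into the reaction function, (10/7)q_W = 149/7 and q_W = 14.9.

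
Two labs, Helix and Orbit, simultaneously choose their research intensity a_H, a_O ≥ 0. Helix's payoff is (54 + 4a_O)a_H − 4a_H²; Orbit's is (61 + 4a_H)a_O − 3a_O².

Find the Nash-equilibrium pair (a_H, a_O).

Expanding Helix's payoff: 54a_H + 4a_Oa_H − 4a_H².
∂π/∂a_H = 54 + 4a_O − 8a_H = 0, so a_H = 6.75 + 0.5a_O.
Likewise for Orbit: a_O = 61/6 + (2/3)a_H.
Plugging a_O into Helix's best response: a_H = 6.75 + 0.5(61/6 + (2/3)a_H) ⇒ (2/3)a_H = 71/6, so a_H = 17.75.
Then a_O = 61/6 + (2/3)·17.75 = 22.

17.75, 22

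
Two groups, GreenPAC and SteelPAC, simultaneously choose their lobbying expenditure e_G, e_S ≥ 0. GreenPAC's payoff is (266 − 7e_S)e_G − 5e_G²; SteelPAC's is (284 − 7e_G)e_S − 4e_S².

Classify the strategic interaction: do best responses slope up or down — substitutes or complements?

strategic substitutes

Expanding GreenPAC's payoff: 266e_G − 7e_Se_G − 5e_G².
∂π/∂e_G = 266 − 7e_S − 10e_G = 0, so e_G = 26.6 − 0.7e_S.
The best-response slope de_G/de_S = −0.7 < 0: the reaction function is downward-sloping, so the choices are strategic substitutes.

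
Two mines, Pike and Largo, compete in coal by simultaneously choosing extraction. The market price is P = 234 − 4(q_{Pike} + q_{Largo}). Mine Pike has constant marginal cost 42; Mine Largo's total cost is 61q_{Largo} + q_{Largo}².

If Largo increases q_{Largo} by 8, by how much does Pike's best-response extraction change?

-4

Mine Pike's profit: π = q_{Pike}(234 − 4(q_{Pike} + q_{Largo})) − 42q_{Pike}.
∂π/∂q_{Pike} = 192 − 8q_{Pike} − 4q_{Largo} = 0, so q_{Pike} = 24 − 0.5q_{Largo}.
The reaction-function slope is −0.5, so an 8-unit rise in q_{Largo} moves q_{Pike} by −0.5 × 8 = −4. Pike's best response falls — the actions are strategic substitutes.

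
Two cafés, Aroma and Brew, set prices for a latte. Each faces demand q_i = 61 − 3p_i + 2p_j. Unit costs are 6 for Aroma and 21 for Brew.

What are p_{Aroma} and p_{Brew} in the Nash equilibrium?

Aroma's profit: π = (p_{Aroma} − 6)(61 − 3p_{Aroma} + 2p_{Brew}).
∂π/∂p_{Aroma} = 79 − 6p_{Aroma} + 2p_{Brew} = 0 ⇒ p_{Aroma} = 79/6 + (1/3)p_{Brew}.
Similarly p_{Brew} = 62/3 + (1/3)p_{Aroma}.
Substituting the second reaction function into the first: p_{Aroma} = 79/6 + (1/3)(62/3 + (1/3)p_{Aroma}), which gives (8/9)p_{Aroma} = 361/18 ⇒ p_{Aroma} = 22.5625.
Then p_{Brew} = 62/3 + (1/3)·22.5625 = 28.1875.

22.5625, 28.1875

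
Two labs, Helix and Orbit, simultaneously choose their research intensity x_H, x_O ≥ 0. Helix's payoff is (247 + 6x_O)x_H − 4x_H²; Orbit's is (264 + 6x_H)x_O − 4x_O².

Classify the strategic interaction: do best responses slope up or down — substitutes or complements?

strategic complements

Expanding Helix's payoff: 247x_H + 6x_Ox_H − 4x_H².
∂π/∂x_H = 247 + 6x_O − 8x_H = 0, so x_H = 30.875 + 0.75x_O.
The best-response slope dx_H/dx_O = 0.75 > 0: the reaction function is upward-sloping, so the choices are strategic complements.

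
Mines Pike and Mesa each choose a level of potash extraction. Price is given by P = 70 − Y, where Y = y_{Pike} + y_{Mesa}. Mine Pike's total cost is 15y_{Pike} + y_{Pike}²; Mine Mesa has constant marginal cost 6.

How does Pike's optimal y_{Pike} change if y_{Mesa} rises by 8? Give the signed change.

Mine Pike's profit: π = y_{Pike}(70 − (y_{Pike} + y_{Mesa})) − 15y_{Pike} − y_{Pike}².
∂π/∂y_{Pike} = 55 − 4y_{Pike} − y_{Mesa} = 0, so y_{Pike} = 13.75 − 0.25y_{Mesa}.
The reaction-function slope is −0.25, so an 8-unit rise in y_{Mesa} moves y_{Pike} by −0.25 × 8 = −2. Pike's best response falls — the actions are strategic substitutes.

-2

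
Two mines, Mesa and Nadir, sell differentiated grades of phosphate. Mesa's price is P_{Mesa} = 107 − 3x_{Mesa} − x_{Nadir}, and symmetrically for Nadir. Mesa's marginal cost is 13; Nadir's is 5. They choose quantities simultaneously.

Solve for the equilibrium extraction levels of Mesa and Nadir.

13.2, 14.8

Mine Mesa's profit: π = x_{Mesa}(107 − 3x_{Mesa} − x_{Nadir}) − 13x_{Mesa}.
∂π/∂x_{Mesa} = 94 − 6x_{Mesa} − x_{Nadir} = 0 ⇒ x_{Mesa} = 47/3 − (1/6)x_{Nadir}.
Similarly x_{Nadir} = 17 − (1/6)x_{Mesa}.
Solving the two reaction functions simultaneously: (1 − (−1/6)(−1/6))x_{Mesa} = 47/3 − (1/6)·17, so (35/36)x_{Mesa} = 77/6 and x_{Mesa} = 13.2.
Then x_{Nadir} = 17 − (1/6)·13.2 = 14.8.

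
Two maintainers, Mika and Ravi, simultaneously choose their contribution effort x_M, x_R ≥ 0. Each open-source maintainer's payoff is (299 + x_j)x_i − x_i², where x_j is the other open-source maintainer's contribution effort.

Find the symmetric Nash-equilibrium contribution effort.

Mika's payoff is (299 + x_R)x_M − x_M².
∂π/∂x_M = 299 + x_R − 2x_M = 0, so x_M = 149.5 + 0.5x_R.
By symmetry x_R = x_M; substituting into the reaction function, 0.5x_M = 149.5 and x_M = 299.

299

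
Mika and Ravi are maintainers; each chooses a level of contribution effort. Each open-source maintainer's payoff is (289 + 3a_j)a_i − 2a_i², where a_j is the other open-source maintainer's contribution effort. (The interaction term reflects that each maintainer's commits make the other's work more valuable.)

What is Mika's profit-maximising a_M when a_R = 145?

181

Mika's payoff is (289 + 3a_R)a_M − 2a_M².
∂π/∂a_M = 289 + 3a_R − 4a_M = 0, so a_M = 72.25 + 0.75a_R.
At a_R = 145: a_M = 72.25 + 0.75·145 = 181.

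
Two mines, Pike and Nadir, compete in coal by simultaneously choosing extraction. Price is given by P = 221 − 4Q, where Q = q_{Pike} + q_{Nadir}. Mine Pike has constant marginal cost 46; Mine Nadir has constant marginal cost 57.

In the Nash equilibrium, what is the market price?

Mine Pike's profit: π = q_{Pike}(221 − 4(q_{Pike} + q_{Nadir})) − 46q_{Pike}.
∂π/∂q_{Pike} = 175 − 8q_{Pike} − 4q_{Nadir} = 0, so q_{Pike} = 21.875 − 0.5q_{Nadir}.
By the same steps for Nadir: q_{Nadir} = 20.5 − 0.5q_{Pike}.
Solving the two reaction functions simultaneously: (1 − (−0.5)(−0.5))q_{Pike} = 21.875 − 0.5·20.5, so 0.75q_{Pike} = 11.625 and q_{Pike} = 15.5.
Then q_{Nadir} = 20.5 − 0.5·15.5 = 12.75.
Equilibrium price: P = 221 − 4·28.25 = 108.

108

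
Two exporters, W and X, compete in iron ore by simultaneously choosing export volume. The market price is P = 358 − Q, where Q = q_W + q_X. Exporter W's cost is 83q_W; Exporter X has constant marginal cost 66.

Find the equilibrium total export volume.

Exporter W's profit: π = q_W(358 − (q_W + q_X)) − 83q_W.
∂π/∂q_W = 275 − 2q_W − q_X = 0, so q_W = 137.5 − 0.5q_X.
By the same steps for X: q_X = 146 − 0.5q_W.
Substituting the second reaction function into the first: q_W = 137.5 − 0.5(146 − 0.5q_W), which gives 0.75q_W = 64.5 ⇒ q_W = 86.
Then q_X = 146 − 0.5·86 = 103.
Total export volume: 86 + 103 = 189.

189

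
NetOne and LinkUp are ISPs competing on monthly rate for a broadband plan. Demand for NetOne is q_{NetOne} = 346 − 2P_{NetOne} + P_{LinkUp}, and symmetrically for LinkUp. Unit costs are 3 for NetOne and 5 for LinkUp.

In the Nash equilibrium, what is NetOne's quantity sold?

NetOne's profit: π = (P_{NetOne} − 3)(346 − 2P_{NetOne} + P_{LinkUp}).
∂π/∂P_{NetOne} = 352 − 4P_{NetOne} + P_{LinkUp} = 0 ⇒ P_{NetOne} = 88 + 0.25P_{LinkUp}.
Similarly P_{LinkUp} = 89 + 0.25P_{NetOne}.
Substituting the second reaction function into the first: P_{NetOne} = 88 + 0.25(89 + 0.25P_{NetOne}), which gives 0.9375P_{NetOne} = 110.25 ⇒ P_{NetOne} = 117.6.
Then P_{LinkUp} = 89 + 0.25·117.6 = 118.4.
q_{NetOne} = 346 − 2·117.6 + 118.4 = 229.2.

229.2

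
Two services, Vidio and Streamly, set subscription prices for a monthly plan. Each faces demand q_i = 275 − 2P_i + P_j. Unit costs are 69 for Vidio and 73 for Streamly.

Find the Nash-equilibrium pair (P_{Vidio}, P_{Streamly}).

Vidio's profit: π = (P_{Vidio} − 69)(275 − 2P_{Vidio} + P_{Streamly}).
∂π/∂P_{Vidio} = 413 − 4P_{Vidio} + P_{Streamly} = 0 ⇒ P_{Vidio} = 103.25 + 0.25P_{Streamly}.
Similarly P_{Streamly} = 105.25 + 0.25P_{Vidio}.
Substituting the second reaction function into the first: P_{Vidio} = 103.25 + 0.25(105.25 + 0.25P_{Vidio}), which gives 0.9375P_{Vidio} = 129.5625 ⇒ P_{Vidio} = 138.2.
Then P_{Streamly} = 105.25 + 0.25·138.2 = 139.8.

138.2, 139.8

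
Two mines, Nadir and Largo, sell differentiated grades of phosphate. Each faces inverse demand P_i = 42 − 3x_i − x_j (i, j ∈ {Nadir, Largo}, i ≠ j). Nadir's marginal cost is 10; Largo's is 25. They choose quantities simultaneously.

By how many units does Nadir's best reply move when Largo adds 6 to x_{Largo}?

-1

Mine Nadir's profit: π = x_{Nadir}(42 − 3x_{Nadir} − x_{Largo}) − 10x_{Nadir}.
∂π/∂x_{Nadir} = 32 − 6x_{Nadir} − x_{Largo} = 0 ⇒ x_{Nadir} = 16/3 − (1/6)x_{Largo}.
The reaction-function slope is −1/6, so a 6-unit rise in x_{Largo} moves x_{Nadir} by −1/6 × 6 = −1. Nadir's best response falls — the actions are strategic substitutes.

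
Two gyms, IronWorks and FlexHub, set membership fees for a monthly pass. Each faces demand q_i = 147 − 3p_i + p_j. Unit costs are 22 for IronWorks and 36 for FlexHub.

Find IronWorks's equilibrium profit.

1425.72

IronWorks's profit: π = (p_{IronWorks} − 22)(147 − 3p_{IronWorks} + p_{FlexHub}).
∂π/∂p_{IronWorks} = 213 − 6p_{IronWorks} + p_{FlexHub} = 0 ⇒ p_{IronWorks} = 35.5 + (1/6)p_{FlexHub}.
Similarly p_{FlexHub} = 42.5 + (1/6)p_{IronWorks}.
Substituting the second reaction function into the first: p_{IronWorks} = 35.5 + (1/6)(42.5 + (1/6)p_{IronWorks}), which gives (35/36)p_{IronWorks} = 511/12 ⇒ p_{IronWorks} = 43.8.
Then p_{FlexHub} = 42.5 + (1/6)·43.8 = 49.8.
q_{IronWorks} = 147 − 3·43.8 + 49.8 = 65.4.
Profit = (43.8 − 22)·65.4 = 1425.72.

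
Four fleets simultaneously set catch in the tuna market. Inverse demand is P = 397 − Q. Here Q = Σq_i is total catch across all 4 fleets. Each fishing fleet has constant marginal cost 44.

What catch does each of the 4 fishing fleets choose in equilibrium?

A representative fishing fleet's profit is π_i = q_i(397 − Q) − 44q_i, with Q = q_i + Σ_{j≠i} q_j.
First-order condition: 353 − 2q_i − Σ_{j≠i} q_j = 0.
With identical fishing fleets, set every q_j = q: then 353 − 2q − 3q = 0, i.e. q = 353/5 = 70.6.

70.6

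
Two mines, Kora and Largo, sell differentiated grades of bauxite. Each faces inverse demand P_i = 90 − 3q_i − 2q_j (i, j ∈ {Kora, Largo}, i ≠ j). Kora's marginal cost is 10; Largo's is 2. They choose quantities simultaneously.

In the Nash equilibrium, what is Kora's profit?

270.75

Mine Kora's profit: π = q_{Kora}(90 − 3q_{Kora} − 2q_{Largo}) − 10q_{Kora}.
∂π/∂q_{Kora} = 80 − 6q_{Kora} − 2q_{Largo} = 0 ⇒ q_{Kora} = 40/3 − (1/3)q_{Largo}.
Similarly q_{Largo} = 44/3 − (1/3)q_{Kora}.
Plugging q_{Largo} into Kora's best response: q_{Kora} = 40/3 − (1/3)(44/3 − (1/3)q_{Kora}) ⇒ (8/9)q_{Kora} = 76/9, so q_{Kora} = 9.5.
Then q_{Largo} = 44/3 − (1/3)·9.5 = 11.5.
P_{Kora} = 90 − 3·9.5 − 2·11.5 = 38.5.
Profit = (38.5 − 10)·9.5 = 270.75.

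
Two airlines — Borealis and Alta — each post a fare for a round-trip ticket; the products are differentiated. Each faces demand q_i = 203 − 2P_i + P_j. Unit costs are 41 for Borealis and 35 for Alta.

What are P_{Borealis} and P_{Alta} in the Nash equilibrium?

Borealis's profit: π = (P_{Borealis} − 41)(203 − 2P_{Borealis} + P_{Alta}).
∂π/∂P_{Borealis} = 285 − 4P_{Borealis} + P_{Alta} = 0 ⇒ P_{Borealis} = 71.25 + 0.25P_{Alta}.
Similarly P_{Alta} = 68.25 + 0.25P_{Borealis}.
Substituting the second reaction function into the first: P_{Borealis} = 71.25 + 0.25(68.25 + 0.25P_{Borealis}), which gives 0.9375P_{Borealis} = 88.3125 ⇒ P_{Borealis} = 94.2.
Then P_{Alta} = 68.25 + 0.25·94.2 = 91.8.

94.2, 91.8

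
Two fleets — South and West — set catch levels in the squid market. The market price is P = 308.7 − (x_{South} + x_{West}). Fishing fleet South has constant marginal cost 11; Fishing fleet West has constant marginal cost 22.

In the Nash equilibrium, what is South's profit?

Fishing fleet South's profit: π = x_{South}(308.7 − (x_{South} + x_{West})) − 11x_{South}.
∂π/∂x_{South} = 297.7 − 2x_{South} − x_{West} = 0, so x_{South} = 148.85 − 0.5x_{West}.
By the same steps for West: x_{West} = 143.35 − 0.5x_{South}.
Substituting the second reaction function into the first: x_{South} = 148.85 − 0.5(143.35 − 0.5x_{South}), which gives 0.75x_{South} = 77.175 ⇒ x_{South} = 102.9.
Then x_{West} = 143.35 − 0.5·102.9 = 91.9.
Price P = 308.7 − 194.8 = 113.9.
South's profit: (113.9 − 11)·102.9 = 10588.41.

10588.41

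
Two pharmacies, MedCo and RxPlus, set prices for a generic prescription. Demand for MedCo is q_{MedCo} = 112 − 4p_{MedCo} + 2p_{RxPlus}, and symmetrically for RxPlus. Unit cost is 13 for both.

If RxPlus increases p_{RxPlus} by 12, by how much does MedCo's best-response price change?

MedCo's profit: π = (p_{MedCo} − 13)(112 − 4p_{MedCo} + 2p_{RxPlus}).
∂π/∂p_{MedCo} = 164 − 8p_{MedCo} + 2p_{RxPlus} = 0 ⇒ p_{MedCo} = 20.5 + 0.25p_{RxPlus}.
The reaction-function slope is 0.25, so a 12-unit rise in p_{RxPlus} moves p_{MedCo} by 0.25 × 12 = 3. MedCo's best response rises — the actions are strategic complements.

3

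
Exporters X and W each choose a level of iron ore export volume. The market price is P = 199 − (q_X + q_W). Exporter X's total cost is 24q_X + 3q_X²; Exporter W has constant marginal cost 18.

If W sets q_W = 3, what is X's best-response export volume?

Exporter X's profit: π = q_X(199 − (q_X + q_W)) − 24q_X − 3q_X².
∂π/∂q_X = 175 − 8q_X − q_W = 0, so q_X = 21.875 − 0.125q_W.
At q_W = 3: q_X = 21.875 − 0.125·3 = 21.5.

21.5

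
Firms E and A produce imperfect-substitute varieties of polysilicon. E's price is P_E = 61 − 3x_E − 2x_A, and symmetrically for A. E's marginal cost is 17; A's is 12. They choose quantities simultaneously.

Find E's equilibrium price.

32.5625

Firm E's profit: π = x_E(61 − 3x_E − 2x_A) − 17x_E.
∂π/∂x_E = 44 − 6x_E − 2x_A = 0 ⇒ x_E = 22/3 − (1/3)x_A.
Similarly x_A = 49/6 − (1/3)x_E.
Plugging x_A into E's best response: x_E = 22/3 − (1/3)(49/6 − (1/3)x_E) ⇒ (8/9)x_E = 83/18, so x_E = 5.1875.
Then x_A = 49/6 − (1/3)·5.1875 = 6.4375.
P_E = 61 − 3·5.1875 − 2·6.4375 = 32.5625.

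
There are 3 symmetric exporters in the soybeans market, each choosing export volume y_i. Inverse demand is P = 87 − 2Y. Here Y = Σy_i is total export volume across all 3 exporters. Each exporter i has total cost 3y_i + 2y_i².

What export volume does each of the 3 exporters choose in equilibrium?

A representative exporter's profit is π_i = y_i(87 − 2Y) − 3y_i − 2y_i², with Y = y_i + Σ_{j≠i} y_j.
First-order condition: 84 − 8y_i − 2Σ_{j≠i} y_j = 0.
In a symmetric equilibrium every exporter chooses the same y, so Σ_{j≠i} y_j = 2y. The condition becomes 84 − 12y = 0, giving y = 84/12 = 7.

7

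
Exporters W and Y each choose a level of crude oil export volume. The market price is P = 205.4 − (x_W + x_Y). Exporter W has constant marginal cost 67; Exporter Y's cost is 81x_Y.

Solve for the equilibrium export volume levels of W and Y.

Exporter W's profit: π = x_W(205.4 − (x_W + x_Y)) − 67x_W.
∂π/∂x_W = 138.4 − 2x_W − x_Y = 0, so x_W = 69.2 − 0.5x_Y.
By the same steps for Y: x_Y = 62.2 − 0.5x_W.
Plugging x_Y into W's best response: x_W = 69.2 − 0.5(62.2 − 0.5x_W) ⇒ 0.75x_W = 38.1, so x_W = 50.8.
Then x_Y = 62.2 − 0.5·50.8 = 36.8.

50.8, 36.8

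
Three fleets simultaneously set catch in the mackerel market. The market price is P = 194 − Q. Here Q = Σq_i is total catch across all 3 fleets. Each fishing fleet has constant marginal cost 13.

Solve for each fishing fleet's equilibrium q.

A representative fishing fleet's profit is π_i = q_i(194 − Q) − 13q_i, with Q = q_i + Σ_{j≠i} q_j.
First-order condition: 181 − 2q_i − Σ_{j≠i} q_j = 0.
Imposing symmetry (q_j = q for all j) turns Σ_{j≠i} q_j into 2q, so 181 = 4q and q = 45.25.

45.25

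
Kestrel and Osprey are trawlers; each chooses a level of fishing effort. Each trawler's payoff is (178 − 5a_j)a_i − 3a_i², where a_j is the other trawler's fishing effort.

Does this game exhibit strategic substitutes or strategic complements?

Kestrel's payoff is (178 − 5a_O)a_K − 3a_K².
∂π/∂a_K = 178 − 5a_O − 6a_K = 0, so a_K = 89/3 − (5/6)a_O.
The best-response slope da_K/da_O = −5/6 < 0: the reaction function is downward-sloping, so the choices are strategic substitutes.

strategic substitutes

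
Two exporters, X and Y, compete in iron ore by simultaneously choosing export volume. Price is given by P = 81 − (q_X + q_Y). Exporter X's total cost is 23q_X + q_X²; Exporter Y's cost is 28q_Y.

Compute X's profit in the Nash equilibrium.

162

Exporter X's profit: π = q_X(81 − (q_X + q_Y)) − 23q_X − q_X².
∂π/∂q_X = 58 − 4q_X − q_Y = 0, so q_X = 14.5 − 0.25q_Y.
For Y: ∂π/∂q_Y = 53 − 2q_Y − q_X = 0 ⇒ q_Y = 26.5 − 0.5q_X.
Plugging q_Y into X's best response: q_X = 14.5 − 0.25(26.5 − 0.5q_X) ⇒ 0.875q_X = 7.875, so q_X = 9.
Then q_Y = 26.5 − 0.5·9 = 22.
Price P = 81 − 31 = 50.
X's profit: (50 − 23)·9 − (9)² = 162.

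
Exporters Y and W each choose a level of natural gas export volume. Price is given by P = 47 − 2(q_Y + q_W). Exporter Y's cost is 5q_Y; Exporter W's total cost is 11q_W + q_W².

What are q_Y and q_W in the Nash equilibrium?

Exporter Y's profit: π = q_Y(47 − 2(q_Y + q_W)) − 5q_Y.
∂π/∂q_Y = 42 − 4q_Y − 2q_W = 0, so q_Y = 10.5 − 0.5q_W.
For W: ∂π/∂q_W = 36 − 6q_W − 2q_Y = 0 ⇒ q_W = 6 − (1/3)q_Y.
Solving the two reaction functions simultaneously: (1 − (−0.5)(−1/3))q_Y = 10.5 − 0.5·6, so (5/6)q_Y = 7.5 and q_Y = 9.
Then q_W = 6 − (1/3)·9 = 3.

9, 3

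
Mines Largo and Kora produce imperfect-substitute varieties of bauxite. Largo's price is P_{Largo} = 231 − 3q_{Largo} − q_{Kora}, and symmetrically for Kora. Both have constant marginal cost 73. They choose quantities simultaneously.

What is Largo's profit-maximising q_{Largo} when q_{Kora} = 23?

Mine Largo's profit: π = q_{Largo}(231 − 3q_{Largo} − q_{Kora}) − 73q_{Largo}.
∂π/∂q_{Largo} = 158 − 6q_{Largo} − q_{Kora} = 0 ⇒ q_{Largo} = 79/3 − (1/6)q_{Kora}.
At q_{Kora} = 23: q_{Largo} = 79/3 − (1/6)·23 = 22.5.

22.5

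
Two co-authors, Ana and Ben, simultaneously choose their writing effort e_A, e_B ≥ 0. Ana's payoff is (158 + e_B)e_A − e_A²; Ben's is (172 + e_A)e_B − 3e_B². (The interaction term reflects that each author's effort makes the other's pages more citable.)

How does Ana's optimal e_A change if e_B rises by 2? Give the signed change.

1

Expanding Ana's payoff: 158e_A + e_Be_A − e_A².
∂π/∂e_A = 158 + e_B − 2e_A = 0, so e_A = 79 + 0.5e_B.
The reaction-function slope is 0.5, so a 2-unit rise in e_B moves e_A by 0.5 × 2 = 1. Ana's best response rises — the actions are strategic complements.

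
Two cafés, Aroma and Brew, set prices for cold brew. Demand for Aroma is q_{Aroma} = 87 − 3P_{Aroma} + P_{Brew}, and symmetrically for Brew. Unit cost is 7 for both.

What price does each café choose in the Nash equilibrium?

Aroma's profit: π = (P_{Aroma} − 7)(87 − 3P_{Aroma} + P_{Brew}).
∂π/∂P_{Aroma} = 108 − 6P_{Aroma} + P_{Brew} = 0 ⇒ P_{Aroma} = 18 + (1/6)P_{Brew}.
By symmetry P_{Brew} = P_{Aroma}; substituting into the reaction function, (5/6)P_{Aroma} = 18 and P_{Aroma} = 21.6.

21.6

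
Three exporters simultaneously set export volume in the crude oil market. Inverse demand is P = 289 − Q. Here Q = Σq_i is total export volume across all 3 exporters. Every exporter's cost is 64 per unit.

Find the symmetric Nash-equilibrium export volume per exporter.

56.25

A representative exporter's profit is π_i = q_i(289 − Q) − 64q_i, with Q = q_i + Σ_{j≠i} q_j.
First-order condition: 225 − 2q_i − Σ_{j≠i} q_j = 0.
In a symmetric equilibrium every exporter chooses the same q, so Σ_{j≠i} q_j = 2q. The condition becomes 225 − 4q = 0, giving q = 225/4 = 56.25.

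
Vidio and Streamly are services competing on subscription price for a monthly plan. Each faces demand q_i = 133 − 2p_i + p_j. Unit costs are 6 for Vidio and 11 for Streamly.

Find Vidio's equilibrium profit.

Vidio's profit: π = (p_{Vidio} − 6)(133 − 2p_{Vidio} + p_{Streamly}).
∂π/∂p_{Vidio} = 145 − 4p_{Vidio} + p_{Streamly} = 0 ⇒ p_{Vidio} = 36.25 + 0.25p_{Streamly}.
Similarly p_{Streamly} = 38.75 + 0.25p_{Vidio}.
Substituting the second reaction function into the first: p_{Vidio} = 36.25 + 0.25(38.75 + 0.25p_{Vidio}), which gives 0.9375p_{Vidio} = 45.9375 ⇒ p_{Vidio} = 49.
Then p_{Streamly} = 38.75 + 0.25·49 = 51.
q_{Vidio} = 133 − 2·49 + 51 = 86.
Profit = (49 − 6)·86 = 3698.

3698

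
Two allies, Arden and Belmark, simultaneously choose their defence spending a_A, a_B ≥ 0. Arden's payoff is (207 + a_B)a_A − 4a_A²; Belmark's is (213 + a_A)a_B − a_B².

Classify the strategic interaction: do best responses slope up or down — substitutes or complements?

Expanding Arden's payoff: 207a_A + a_Ba_A − 4a_A².
∂π/∂a_A = 207 + a_B − 8a_A = 0, so a_A = 25.875 + 0.125a_B.
The best-response slope da_A/da_B = 0.125 > 0: the reaction function is upward-sloping, so the choices are strategic complements.

strategic complements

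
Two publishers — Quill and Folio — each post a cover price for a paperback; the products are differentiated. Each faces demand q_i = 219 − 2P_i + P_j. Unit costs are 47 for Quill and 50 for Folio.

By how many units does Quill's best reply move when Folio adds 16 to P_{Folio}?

4

Quill's profit: π = (P_{Quill} − 47)(219 − 2P_{Quill} + P_{Folio}).
∂π/∂P_{Quill} = 313 − 4P_{Quill} + P_{Folio} = 0 ⇒ P_{Quill} = 78.25 + 0.25P_{Folio}.
The reaction-function slope is 0.25, so a 16-unit rise in P_{Folio} moves P_{Quill} by 0.25 × 16 = 4. Quill's best response rises — the actions are strategic complements.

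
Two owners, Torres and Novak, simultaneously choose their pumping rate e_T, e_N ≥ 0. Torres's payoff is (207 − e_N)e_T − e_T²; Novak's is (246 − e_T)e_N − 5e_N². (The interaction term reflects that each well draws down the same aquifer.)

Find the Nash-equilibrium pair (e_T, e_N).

Expanding Torres's payoff: 207e_T − e_Ne_T − e_T².
∂π/∂e_T = 207 − e_N − 2e_T = 0, so e_T = 103.5 − 0.5e_N.
Likewise for Novak: e_N = 24.6 − 0.1e_T.
Substituting the second reaction function into the first: e_T = 103.5 − 0.5(24.6 − 0.1e_T), which gives 0.95e_T = 91.2 ⇒ e_T = 96.
Then e_N = 24.6 − 0.1·96 = 15.

96, 15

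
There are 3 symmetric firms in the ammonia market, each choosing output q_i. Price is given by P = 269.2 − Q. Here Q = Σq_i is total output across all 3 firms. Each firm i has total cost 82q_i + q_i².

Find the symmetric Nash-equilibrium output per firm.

A representative firm's profit is π_i = q_i(269.2 − Q) − 82q_i − q_i², with Q = q_i + Σ_{j≠i} q_j.
First-order condition: 187.2 − 4q_i − Σ_{j≠i} q_j = 0.
In a symmetric equilibrium every firm chooses the same q, so Σ_{j≠i} q_j = 2q. The condition becomes 187.2 − 6q = 0, giving q = 187.2/6 = 31.2.

31.2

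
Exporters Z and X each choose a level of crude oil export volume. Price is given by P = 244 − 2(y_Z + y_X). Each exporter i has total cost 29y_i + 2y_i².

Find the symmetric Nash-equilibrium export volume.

21.5

Exporter Z's profit: π = y_Z(244 − 2(y_Z + y_X)) − 29y_Z − 2y_Z².
∂π/∂y_Z = 215 − 8y_Z − 2y_X = 0, so y_Z = 26.875 − 0.25y_X.
The game is symmetric, so in equilibrium y_X = y_Z: the reaction function gives 1.25y_Z = 26.875, hence y_Z = 21.5.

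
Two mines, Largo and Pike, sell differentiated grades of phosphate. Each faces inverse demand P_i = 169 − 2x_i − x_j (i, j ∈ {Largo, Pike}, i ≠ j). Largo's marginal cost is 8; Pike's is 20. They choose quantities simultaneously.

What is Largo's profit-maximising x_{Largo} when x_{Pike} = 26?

33.75

Mine Largo's profit: π = x_{Largo}(169 − 2x_{Largo} − x_{Pike}) − 8x_{Largo}.
∂π/∂x_{Largo} = 161 − 4x_{Largo} − x_{Pike} = 0 ⇒ x_{Largo} = 40.25 − 0.25x_{Pike}.
At x_{Pike} = 26: x_{Largo} = 40.25 − 0.25·26 = 33.75.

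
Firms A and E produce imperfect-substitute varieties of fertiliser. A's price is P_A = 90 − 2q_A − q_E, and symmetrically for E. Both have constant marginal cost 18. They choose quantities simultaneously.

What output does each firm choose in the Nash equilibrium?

14.4

Firm A's profit: π = q_A(90 − 2q_A − q_E) − 18q_A.
∂π/∂q_A = 72 − 4q_A − q_E = 0 ⇒ q_A = 18 − 0.25q_E.
Setting q_A = q_E in the reaction function: q_A = 18 − 0.25q_A, so q_A = 18 / 1.25 = 14.4.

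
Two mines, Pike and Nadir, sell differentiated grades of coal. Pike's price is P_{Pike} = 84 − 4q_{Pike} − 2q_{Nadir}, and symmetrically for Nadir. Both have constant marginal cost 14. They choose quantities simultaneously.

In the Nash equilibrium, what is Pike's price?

42

Mine Pike's profit: π = q_{Pike}(84 − 4q_{Pike} − 2q_{Nadir}) − 14q_{Pike}.
∂π/∂q_{Pike} = 70 − 8q_{Pike} − 2q_{Nadir} = 0 ⇒ q_{Pike} = 8.75 − 0.25q_{Nadir}.
The game is symmetric, so in equilibrium q_{Nadir} = q_{Pike}: the reaction function gives 1.25q_{Pike} = 8.75, hence q_{Pike} = 7.
P_{Pike} = 84 − 4·7 − 2·7 = 42.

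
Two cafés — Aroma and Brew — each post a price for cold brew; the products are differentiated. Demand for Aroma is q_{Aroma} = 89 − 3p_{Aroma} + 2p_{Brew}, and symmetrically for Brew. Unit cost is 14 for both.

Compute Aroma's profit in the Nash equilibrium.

Aroma's profit: π = (p_{Aroma} − 14)(89 − 3p_{Aroma} + 2p_{Brew}).
∂π/∂p_{Aroma} = 131 − 6p_{Aroma} + 2p_{Brew} = 0 ⇒ p_{Aroma} = 131/6 + (1/3)p_{Brew}.
The game is symmetric, so in equilibrium p_{Brew} = p_{Aroma}: the reaction function gives (2/3)p_{Aroma} = 131/6, hence p_{Aroma} = 32.75.
q_{Aroma} = 89 − 3·32.75 + 2·32.75 = 56.25.
Profit = (32.75 − 14)·56.25 = 1054.6875.

1054.6875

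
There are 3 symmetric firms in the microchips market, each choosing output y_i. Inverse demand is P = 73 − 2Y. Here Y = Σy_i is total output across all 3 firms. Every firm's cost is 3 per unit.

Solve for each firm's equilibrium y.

A representative firm's profit is π_i = y_i(73 − 2Y) − 3y_i, with Y = y_i + Σ_{j≠i} y_j.
First-order condition: 70 − 4y_i − 2Σ_{j≠i} y_j = 0.
With identical firms, set every y_j = y: then 70 − 4y − 4y = 0, i.e. y = 70/8 = 8.75.

8.75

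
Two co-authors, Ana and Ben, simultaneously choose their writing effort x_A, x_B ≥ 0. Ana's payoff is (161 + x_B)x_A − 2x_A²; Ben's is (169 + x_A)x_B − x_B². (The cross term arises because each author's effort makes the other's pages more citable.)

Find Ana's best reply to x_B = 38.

49.75

Expanding Ana's payoff: 161x_A + x_Bx_A − 2x_A².
∂π/∂x_A = 161 + x_B − 4x_A = 0, so x_A = 40.25 + 0.25x_B.
At x_B = 38: x_A = 40.25 + 0.25·38 = 49.75.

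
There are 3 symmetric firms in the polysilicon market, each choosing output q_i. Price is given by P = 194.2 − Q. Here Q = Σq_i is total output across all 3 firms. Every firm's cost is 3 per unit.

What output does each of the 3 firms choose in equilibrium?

A representative firm's profit is π_i = q_i(194.2 − Q) − 3q_i, with Q = q_i + Σ_{j≠i} q_j.
First-order condition: 191.2 − 2q_i − Σ_{j≠i} q_j = 0.
In a symmetric equilibrium every firm chooses the same q, so Σ_{j≠i} q_j = 2q. The condition becomes 191.2 − 4q = 0, giving q = 191.2/4 = 47.8.

47.8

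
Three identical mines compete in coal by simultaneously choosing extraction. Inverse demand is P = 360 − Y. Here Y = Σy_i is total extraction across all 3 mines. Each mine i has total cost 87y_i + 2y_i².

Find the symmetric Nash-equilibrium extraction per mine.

34.125

A representative mine's profit is π_i = y_i(360 − Y) − 87y_i − 2y_i², with Y = y_i + Σ_{j≠i} y_j.
First-order condition: 273 − 6y_i − Σ_{j≠i} y_j = 0.
In a symmetric equilibrium every mine chooses the same y, so Σ_{j≠i} y_j = 2y. The condition becomes 273 − 8y = 0, giving y = 273/8 = 34.125.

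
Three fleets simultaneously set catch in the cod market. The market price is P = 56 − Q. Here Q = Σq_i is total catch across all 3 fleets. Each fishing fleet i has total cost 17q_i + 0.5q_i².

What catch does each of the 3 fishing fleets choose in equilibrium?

A representative fishing fleet's profit is π_i = q_i(56 − Q) − 17q_i − 0.5q_i², with Q = q_i + Σ_{j≠i} q_j.
First-order condition: 39 − 3q_i − Σ_{j≠i} q_j = 0.
In a symmetric equilibrium every fishing fleet chooses the same q, so Σ_{j≠i} q_j = 2q. The condition becomes 39 − 5q = 0, giving q = 39/5 = 7.8.

7.8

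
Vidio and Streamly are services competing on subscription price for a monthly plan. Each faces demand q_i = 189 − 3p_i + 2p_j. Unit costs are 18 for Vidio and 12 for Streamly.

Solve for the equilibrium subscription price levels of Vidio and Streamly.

Vidio's profit: π = (p_{Vidio} − 18)(189 − 3p_{Vidio} + 2p_{Streamly}).
∂π/∂p_{Vidio} = 243 − 6p_{Vidio} + 2p_{Streamly} = 0 ⇒ p_{Vidio} = 40.5 + (1/3)p_{Streamly}.
Similarly p_{Streamly} = 37.5 + (1/3)p_{Vidio}.
Plugging p_{Streamly} into Vidio's best response: p_{Vidio} = 40.5 + (1/3)(37.5 + (1/3)p_{Vidio}) ⇒ (8/9)p_{Vidio} = 53, so p_{Vidio} = 59.625.
Then p_{Streamly} = 37.5 + (1/3)·59.625 = 57.375.

59.625, 57.375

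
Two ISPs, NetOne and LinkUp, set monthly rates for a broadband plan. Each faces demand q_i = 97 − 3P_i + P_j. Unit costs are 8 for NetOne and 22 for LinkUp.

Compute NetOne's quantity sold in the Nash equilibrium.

52.2

NetOne's profit: π = (P_{NetOne} − 8)(97 − 3P_{NetOne} + P_{LinkUp}).
∂π/∂P_{NetOne} = 121 − 6P_{NetOne} + P_{LinkUp} = 0 ⇒ P_{NetOne} = 121/6 + (1/6)P_{LinkUp}.
Similarly P_{LinkUp} = 163/6 + (1/6)P_{NetOne}.
Plugging P_{LinkUp} into NetOne's best response: P_{NetOne} = 121/6 + (1/6)(163/6 + (1/6)P_{NetOne}) ⇒ (35/36)P_{NetOne} = 889/36, so P_{NetOne} = 25.4.
Then P_{LinkUp} = 163/6 + (1/6)·25.4 = 31.4.
q_{NetOne} = 97 − 3·25.4 + 31.4 = 52.2.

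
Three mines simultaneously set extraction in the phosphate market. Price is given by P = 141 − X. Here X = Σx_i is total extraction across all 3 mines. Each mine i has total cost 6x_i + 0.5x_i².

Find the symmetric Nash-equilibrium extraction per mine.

A representative mine's profit is π_i = x_i(141 − X) − 6x_i − 0.5x_i², with X = x_i + Σ_{j≠i} x_j.
First-order condition: 135 − 3x_i − Σ_{j≠i} x_j = 0.
In a symmetric equilibrium every mine chooses the same x, so Σ_{j≠i} x_j = 2x. The condition becomes 135 − 5x = 0, giving x = 135/5 = 27.

27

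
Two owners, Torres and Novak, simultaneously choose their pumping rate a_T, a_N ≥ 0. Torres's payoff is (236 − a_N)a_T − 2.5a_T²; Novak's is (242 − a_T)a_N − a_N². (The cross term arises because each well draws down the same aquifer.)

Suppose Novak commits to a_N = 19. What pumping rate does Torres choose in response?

Expanding Torres's payoff: 236a_T − a_Na_T − 2.5a_T².
∂π/∂a_T = 236 − a_N − 5a_T = 0, so a_T = 47.2 − 0.2a_N.
At a_N = 19: a_T = 47.2 − 0.2·19 = 43.4.

43.4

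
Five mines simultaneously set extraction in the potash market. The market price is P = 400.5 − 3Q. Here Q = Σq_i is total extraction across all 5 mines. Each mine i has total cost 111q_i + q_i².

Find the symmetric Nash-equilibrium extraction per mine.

14.475

A representative mine's profit is π_i = q_i(400.5 − 3Q) − 111q_i − q_i², with Q = q_i + Σ_{j≠i} q_j.
First-order condition: 289.5 − 8q_i − 3Σ_{j≠i} q_j = 0.
Imposing symmetry (q_j = q for all j) turns Σ_{j≠i} q_j into 4q, so 289.5 = 20q and q = 14.475.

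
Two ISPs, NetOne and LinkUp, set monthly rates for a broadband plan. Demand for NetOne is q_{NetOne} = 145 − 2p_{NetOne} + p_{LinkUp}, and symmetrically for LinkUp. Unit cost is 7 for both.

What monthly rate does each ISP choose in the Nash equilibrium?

53

NetOne's profit: π = (p_{NetOne} − 7)(145 − 2p_{NetOne} + p_{LinkUp}).
∂π/∂p_{NetOne} = 159 − 4p_{NetOne} + p_{LinkUp} = 0 ⇒ p_{NetOne} = 39.75 + 0.25p_{LinkUp}.
Setting p_{NetOne} = p_{LinkUp} in the reaction function: p_{NetOne} = 39.75 + 0.25p_{NetOne}, so p_{NetOne} = 39.75 / 0.75 = 53.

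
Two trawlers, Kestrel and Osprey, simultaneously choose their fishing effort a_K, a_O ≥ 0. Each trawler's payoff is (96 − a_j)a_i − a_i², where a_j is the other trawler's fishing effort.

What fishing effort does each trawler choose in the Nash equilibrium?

Kestrel's payoff is (96 − a_O)a_K − a_K².
∂π/∂a_K = 96 − a_O − 2a_K = 0, so a_K = 48 − 0.5a_O.
The game is symmetric, so in equilibrium a_O = a_K: the reaction function gives 1.5a_K = 48, hence a_K = 32.

32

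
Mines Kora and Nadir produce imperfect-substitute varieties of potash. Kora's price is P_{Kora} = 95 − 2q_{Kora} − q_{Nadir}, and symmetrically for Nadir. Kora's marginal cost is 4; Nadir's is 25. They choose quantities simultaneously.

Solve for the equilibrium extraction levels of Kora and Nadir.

Mine Kora's profit: π = q_{Kora}(95 − 2q_{Kora} − q_{Nadir}) − 4q_{Kora}.
∂π/∂q_{Kora} = 91 − 4q_{Kora} − q_{Nadir} = 0 ⇒ q_{Kora} = 22.75 − 0.25q_{Nadir}.
Similarly q_{Nadir} = 17.5 − 0.25q_{Kora}.
Plugging q_{Nadir} into Kora's best response: q_{Kora} = 22.75 − 0.25(17.5 − 0.25q_{Kora}) ⇒ 0.9375q_{Kora} = 18.375, so q_{Kora} = 19.6.
Then q_{Nadir} = 17.5 − 0.25·19.6 = 12.6.

19.6, 12.6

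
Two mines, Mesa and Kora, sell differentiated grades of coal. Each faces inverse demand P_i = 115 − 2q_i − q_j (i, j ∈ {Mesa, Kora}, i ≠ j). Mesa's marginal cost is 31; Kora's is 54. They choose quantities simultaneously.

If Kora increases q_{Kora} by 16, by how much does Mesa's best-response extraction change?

Mine Mesa's profit: π = q_{Mesa}(115 − 2q_{Mesa} − q_{Kora}) − 31q_{Mesa}.
∂π/∂q_{Mesa} = 84 − 4q_{Mesa} − q_{Kora} = 0 ⇒ q_{Mesa} = 21 − 0.25q_{Kora}.
The reaction-function slope is −0.25, so a 16-unit rise in q_{Kora} moves q_{Mesa} by −0.25 × 16 = −4. Mesa's best response falls — the actions are strategic substitutes.

-4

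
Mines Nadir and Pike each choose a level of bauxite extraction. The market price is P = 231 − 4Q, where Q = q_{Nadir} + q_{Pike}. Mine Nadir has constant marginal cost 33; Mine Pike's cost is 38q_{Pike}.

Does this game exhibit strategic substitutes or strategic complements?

Mine Nadir's profit: π = q_{Nadir}(231 − 4(q_{Nadir} + q_{Pike})) − 33q_{Nadir}.
∂π/∂q_{Nadir} = 198 − 8q_{Nadir} − 4q_{Pike} = 0, so q_{Nadir} = 24.75 − 0.5q_{Pike}.
The best-response slope dq_{Nadir}/dq_{Pike} = −0.5 < 0: the reaction function is downward-sloping, so the choices are strategic substitutes.

strategic substitutes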